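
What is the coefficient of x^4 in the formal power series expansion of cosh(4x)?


The Maclaurin series is cosh(t) = sum_{m>=0} t^(2m) / (2m)!, so substituting t = 4x, only even powers of x are nonzero, with coefficient of x^(2m) equal to 4^(2m) / (2m)!.
For x^4 the coefficient is 4^4/4! = 256/24 = 32/3.

32/3


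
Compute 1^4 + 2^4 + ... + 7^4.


This power sum has a closed form given by Faulhaber's formula
sum_{k=1}^{m} k^p = (1 / (p + 1)) * sum_{j=0}^{p} C(p + 1, j) B_j m^(p + 1 - j),
but for small m direct computation is fastest:
1 + 16 + 81 + 256 + 625 + 1296 + 2401 = 4676.

4676


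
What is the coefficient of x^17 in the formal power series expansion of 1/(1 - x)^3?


The negative binomial / multiset identity is
1/(1 - x)^r = sum_{k>=0} C(k + r - 1, r - 1) x^k.
Here r = 3 and k = 17, so the coefficient is
C(17 + 2, 2) = C(19, 2)
= 171

171


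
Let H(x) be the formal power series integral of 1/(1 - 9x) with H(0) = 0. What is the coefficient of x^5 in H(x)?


1/(1 - 9x) = sum_{k>=0} 9^k x^k. Integrating termwise with H(0) = 0:
H(x) = sum_{k>=0} 9^k x^(k+1) / (k+1) = sum_{m>=1} 9^(m-1) x^m / m.
For m = 5: 9^4/5 = 6561/5 = 6561/5.

6561/5


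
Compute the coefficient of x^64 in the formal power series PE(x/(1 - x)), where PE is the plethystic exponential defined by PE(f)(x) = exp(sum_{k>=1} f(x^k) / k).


For f(x) = x/(1 - x) we have
sum_{k>=1} f(x^k) / k = sum_{k>=1} (1/k) * x^k / (1 - x^k) = sum_{k, m >= 1} x^(k m) / k,
which after exponentiating simplifies to
PE(x/(1 - x)) = prod_{k>=1} 1 / (1 - x^k).
This is the generating function for the partition function p(n), so the coefficient of x^64 is p(64).
Computing p(64) by dynamic programming over parts 1, 2, ..., 64: p(64) = 1741630.

1741630


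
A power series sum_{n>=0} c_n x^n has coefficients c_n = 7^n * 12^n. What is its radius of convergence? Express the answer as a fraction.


By the root test (Cauchy-Hadamard), the radius is R = 1 / limsup_n |c_n|^(1/n).
Here |c_n|^(1/n) = (7^n * 12^n)^(1/n) = 7 * 12 = 84 for all n.
So R = 1/84 = 1/84.

1/84


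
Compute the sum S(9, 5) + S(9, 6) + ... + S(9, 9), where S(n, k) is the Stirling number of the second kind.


By definition, S(n, k) counts partitions of an n-set into exactly k nonempty blocks.
Computing row n = 9 for k = 5..9:
S(9, k): 6951, 2646, 462, 36, 1
Sum = 10096.

10096


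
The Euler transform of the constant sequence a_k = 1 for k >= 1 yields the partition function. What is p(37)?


The Euler transform converts the sequence a_k = 1 into the number of integer partitions.
Using the recurrence or dynamic programming:
p(37) = 21637

21637


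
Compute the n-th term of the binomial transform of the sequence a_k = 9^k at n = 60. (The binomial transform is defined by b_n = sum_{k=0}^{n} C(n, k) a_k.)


With a_k = 9^k, b_n = sum_{k=0}^{n} C(n, k) 9^k = (1 + 9)^n by the binomial theorem.
For n = 60: (1 + 9)^60 = 10^60 = 1000000000000000000000000000000000000000000000000000000000000.

1000000000000000000000000000000000000000000000000000000000000


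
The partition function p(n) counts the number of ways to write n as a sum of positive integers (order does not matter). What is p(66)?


Using the generating function prod_{k>=1} 1/(1-x^k), we compute p(66).
By dynamic programming over parts 1 through 66:
p(66) = 2323520

2323520


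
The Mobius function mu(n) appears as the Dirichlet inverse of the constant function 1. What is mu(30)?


30 = 2 * 3 * 5 (all distinct primes).
mu(30) = (-1)^3 = -1

-1


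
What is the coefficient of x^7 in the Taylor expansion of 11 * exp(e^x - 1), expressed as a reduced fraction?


exp(e^x - 1) = sum_{k>=0} Bell_k x^k / k!, where Bell_k is the k-th Bell number.
So the coefficient of x^7 is 11 * Bell_7 / 7!.
Computing: Bell_7 = 877 and 7! = 5040, giving
11 * 877/5040 = 9647/5040.

9647/5040


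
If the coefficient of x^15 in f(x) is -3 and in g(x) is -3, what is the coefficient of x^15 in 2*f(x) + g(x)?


Scalar multiplication scales coefficients: 2 * -3 = -6.
Then add the g coefficient: -6 + -3
= -9

-9


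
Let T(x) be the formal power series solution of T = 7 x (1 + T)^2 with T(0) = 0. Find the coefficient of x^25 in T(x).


Apply the Lagrange inversion formula: if T = 7 x * phi(T) with phi(t) = (1 + t)^2, then [x^n] T = 7^n * (1/n) [t^(n-1)] phi(t)^n = 7^n * (1/n) [t^(n-1)] (1 + t)^(2n) = 7^n * (1/n) C(2n, n-1).
Using the identity C(2n, n-1) = C(2n, n) * n / (n+1), the unscaled factor equals C(2n, n) / (n+1) = C_n, the n-th Catalan number.
For n = 25: C_25 = C(50, 25) / 26 = 126410606437752/26 = 4861946401452.
With the 7^25 = 1341068619663964900807 factor, the coefficient is 1341068619663964900807 * 4861946401452 = 6520203749475414994957027780771764.

6520203749475414994957027780771764


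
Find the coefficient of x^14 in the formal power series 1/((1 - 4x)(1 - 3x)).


By partial fractions or Cauchy convolution:
The coefficient equals sum_{k=0}^{14} 4^k * 3^(14-k).
= 1059392917

1059392917


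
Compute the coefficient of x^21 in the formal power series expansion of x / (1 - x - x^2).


Let f(x) = sum_{k>=0} a_k x^k. Multiplying f(x) * (1 - x - x^2) = x and matching coefficients gives a_0 = 0, a_1 = 1, and a_k = a_{k-1} + a_{k-2} for k >= 2. These are the Fibonacci numbers F_k.
Iterating from F_0 = 0, F_1 = 1:
F_0=0, F_1=1, F_2=1, F_3=2, F_4=3, F_5=5, F_6=8, F_7=13, F_8=21, F_9=34, ...
F_21 = 10946.

10946


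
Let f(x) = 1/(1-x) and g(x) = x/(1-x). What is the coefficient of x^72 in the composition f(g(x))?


First simplify the composition: f(g(x)) = 1/(1 - x/(1-x)) = (1-x)/((1-x) - x) = (1-x)/(1-2x).
Now extract the coefficient. Write (1-x)/(1-2x) = 1/(1-2x) - x/(1-2x).
The coefficient of x^n in 1/(1-2x) is 2^n, and in x/(1-2x) is 2^(n-1) (for n >= 1).
So the coefficient of x^72 is 2^72 - 2^71 = 4722366482869645213696 - 2361183241434822606848 = 2361183241434822606848.

2361183241434822606848


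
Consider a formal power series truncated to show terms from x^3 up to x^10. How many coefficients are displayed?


From x^3 to x^10 inclusive, the count is 10 - 3 + 1 = 8.

8


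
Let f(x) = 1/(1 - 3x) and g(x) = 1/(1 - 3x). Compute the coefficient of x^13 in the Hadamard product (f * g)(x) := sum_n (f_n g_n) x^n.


f has coefficients f_k = 3^k and g has coefficients g_k = 3^k, so the Hadamard product has coefficient (f*g)_k = 3^k * 3^k = 9^k.
For k = 13: 9^13 = 2541865828329.

2541865828329


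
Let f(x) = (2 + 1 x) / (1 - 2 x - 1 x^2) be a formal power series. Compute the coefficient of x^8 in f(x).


Write f(x) = sum_{k>=0} a_k x^k. Multiplying both sides by 1 - 2 x - 1 x^2 gives
(1 - 2 x - 1 x^2) sum_{k>=0} a_k x^k = 2 + 1 x.
Matching coefficients:
 x^0: a_0 = 2
 x^1: a_1 - 2 a_0 = 1  =>  a_1 = 2*2 + 1 = 5
 x^k (k >= 2): a_k = 2 a_{k-1} + 1 a_{k-2}.
Iterating: a_2 = 12, a_3 = 29, a_4 = 70, a_5 = 169, a_6 = 408, a_7 = 985, a_8 = 2378.
So the coefficient of x^8 is 2378.

2378


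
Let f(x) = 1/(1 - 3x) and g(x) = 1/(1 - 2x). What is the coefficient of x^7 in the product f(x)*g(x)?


The coefficient of x^n in f*g is the Cauchy product: sum_{k=0}^{n} a^k * b^(n-k).
With a=3, b=2, n=7:
sum_{k=0}^{7} 3^k * 2^(7-k)
= 6305

6305


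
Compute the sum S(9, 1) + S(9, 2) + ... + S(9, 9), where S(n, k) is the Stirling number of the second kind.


By definition, S(n, k) counts partitions of an n-set into exactly k nonempty blocks.
Computing row n = 9 for k = 1..9:
S(9, k): 1, 255, 3025, 7770, 6951, 2646, 462, 36, 1
Sum = 21147. (This equals Bell_9 since the sum runs over all k.)

21147


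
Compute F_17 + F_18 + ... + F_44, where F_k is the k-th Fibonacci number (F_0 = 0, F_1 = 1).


Use the identity sum_{k=0}^{N} F_k = F_{N+2} - 1 (which follows from F_{k+2} - F_{k+1} = F_k). Then
sum_{k=17}^{44} F_k = (F_{46} - 1) - (F_{18} - 1) = F_{46} - F_{18}.
Computing: F_{46} = 1836311903, F_{18} = 2584, so
Sum = 1836311903 - 2584 = 1836309319.

1836309319


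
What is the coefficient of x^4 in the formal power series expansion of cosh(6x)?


The Maclaurin series is cosh(t) = sum_{m>=0} t^(2m) / (2m)!, so substituting t = 6x, only even powers of x are nonzero, with coefficient of x^(2m) equal to 6^(2m) / (2m)!.
For x^4 the coefficient is 6^4/4! = 1296/24 = 54.

54


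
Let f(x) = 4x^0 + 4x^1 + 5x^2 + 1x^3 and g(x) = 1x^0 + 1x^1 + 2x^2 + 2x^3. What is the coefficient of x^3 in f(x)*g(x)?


Cauchy product at x^3:
4*2 + 4*2 + 5*1 + 1*1
= 22

22


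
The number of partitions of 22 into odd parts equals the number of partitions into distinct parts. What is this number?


Computing partitions of 22 into odd parts (1, 3, 5, ...):
Using the generating function prod_{k>=0} 1/(1-x^(2k+1)),
the count is 89

89


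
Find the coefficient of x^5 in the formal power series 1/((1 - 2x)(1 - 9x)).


By partial fractions or Cauchy convolution:
The coefficient equals sum_{k=0}^{5} 2^k * 9^(5-k).
= 75911

75911


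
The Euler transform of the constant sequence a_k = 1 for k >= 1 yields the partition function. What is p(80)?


The Euler transform converts the sequence a_k = 1 into the number of integer partitions.
Using the recurrence or dynamic programming:
p(80) = 15796476

15796476


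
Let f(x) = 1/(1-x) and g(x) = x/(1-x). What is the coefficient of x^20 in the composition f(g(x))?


First simplify the composition: f(g(x)) = 1/(1 - x/(1-x)) = (1-x)/((1-x) - x) = (1-x)/(1-2x).
Now extract the coefficient. Write (1-x)/(1-2x) = 1/(1-2x) - x/(1-2x).
The coefficient of x^n in 1/(1-2x) is 2^n, and in x/(1-2x) is 2^(n-1) (for n >= 1).
So the coefficient of x^20 is 2^20 - 2^19 = 1048576 - 524288 = 524288.

524288


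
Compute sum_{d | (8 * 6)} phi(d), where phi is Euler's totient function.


First, 8 * 6 = 48. One classical identity is sum_{d | n} phi(d) = n (each k in [1, n] has a unique gcd with n, and among the k's with gcd(k, n) = n/d there are phi(d) of them). So the sum equals 48. We also verify directly:
Divisors of 48: 1, 2, 3, 4, 6, 8, 12, 16, 24, 48.
phi values: 1, 1, 2, 2, 2, 4, 4, 8, 8, 16.
Sum = 48.

48


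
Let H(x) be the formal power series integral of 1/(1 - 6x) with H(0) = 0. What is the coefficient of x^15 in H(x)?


1/(1 - 6x) = sum_{k>=0} 6^k x^k. Integrating termwise with H(0) = 0:
H(x) = sum_{k>=0} 6^k x^(k+1) / (k+1) = sum_{m>=1} 6^(m-1) x^m / m.
For m = 15: 6^14/15 = 78364164096/15 = 26121388032/5.

26121388032/5


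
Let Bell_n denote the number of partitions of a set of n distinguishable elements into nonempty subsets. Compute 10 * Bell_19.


Bell_19 can be computed from the Bell triangle or from Dobinski's identity Bell_n = (1/e) * sum_{k>=0} k^n / k!.
Computing Bell_19 = 5832742205057.
Then 10 * 5832742205057 = 58327422050570.

58327422050570


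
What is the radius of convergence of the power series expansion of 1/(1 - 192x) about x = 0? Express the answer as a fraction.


Expanding 1/(1 - 192x) = sum_{k>=0} 192^k x^k, the series converges when |192x| < 1, i.e., |x| < 1/192.
So the radius of convergence is 1/192 = 1/192.

1/192


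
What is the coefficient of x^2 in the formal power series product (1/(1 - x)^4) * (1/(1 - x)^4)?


Combine the factors: (1/(1 - x)^4) * (1/(1 - x)^4) = 1/(1 - x)^8.
Then use 1/(1 - x)^r = sum_{k>=0} C(k + r - 1, r - 1) x^k with r = 8 and k = 2:
C(9, 7) = 36.

36


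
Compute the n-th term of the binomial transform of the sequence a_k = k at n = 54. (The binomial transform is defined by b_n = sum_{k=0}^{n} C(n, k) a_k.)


With a_k = k, b_n = sum_{k=0}^{n} C(n, k) k. Using k * C(n, k) = n * C(n-1, k-1) gives b_n = n * sum_{k>=1} C(n-1, k-1) = n * 2^(n-1).
For n = 54: 54 * 2^53 = 54 * 9007199254740992 = 486388759756013568.

486388759756013568


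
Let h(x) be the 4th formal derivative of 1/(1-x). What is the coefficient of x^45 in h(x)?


Differentiating 4 times: d^4/dx^4 [1/(1-x)] = 4!/(1-x)^5.
The expansion 1/(1-x)^5 = sum_{k>=0} C(k+4, 4) x^k, so the coefficient of x^n in 4!/(1-x)^5 is 4! * C(n+4, 4).
For n = 45: 24 * C(49, 4) = 24 * 211876 = 5085024

5085024


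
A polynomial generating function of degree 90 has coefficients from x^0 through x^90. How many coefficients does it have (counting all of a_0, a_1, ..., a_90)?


A polynomial of degree 90 takes the form a_0 + a_1 x + ... + a_90 x^90.
The number of coefficients is 90 + 1 = 91.

91


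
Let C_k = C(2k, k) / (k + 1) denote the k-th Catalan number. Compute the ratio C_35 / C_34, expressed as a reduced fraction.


Using C_k = (2k)! / (k! (k+1)!), the ratio C_{k+1}/C_k simplifies to
C_{k+1}/C_k = [(2k+2)! / ((k+1)! (k+2)!)] * [k! (k+1)! / (2k)!]
 = (2k+2)(2k+1) / ((k+1)(k+2)) = 2(2k+1) / (k+2).
For k = 34: 2(2*34 + 1) / (34 + 2) = 138/36 = 23/6.

23/6


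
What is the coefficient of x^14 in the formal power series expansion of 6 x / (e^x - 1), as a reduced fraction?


The exponential generating function for Bernoulli numbers is
x / (e^x - 1) = sum_{k>=0} B_k x^k / k!.
So the coefficient of x^14 in 6 x / (e^x - 1) is 6 B_14 / 14!.
Computing: B_14 = 7/6, 14! = 87178291200, giving
6 * 7/6 / 87178291200 = 1/12454041600.

1/12454041600


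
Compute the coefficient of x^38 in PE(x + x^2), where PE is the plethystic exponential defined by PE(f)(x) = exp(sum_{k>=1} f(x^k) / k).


With f(x) = x + x^2, the exponent is sum_{k>=1} (x^k + x^(2k)) / k = -ln(1 - x) - ln(1 - x^2). Exponentiating:
PE(x + x^2) = 1 / ((1 - x)(1 - x^2)).
This is the generating function for partitions of n into parts of size 1 or 2. The number of 2's can be any j in 0..19, and the rest are 1's, so
[x^38] = floor(38/2) + 1 = 20.

20


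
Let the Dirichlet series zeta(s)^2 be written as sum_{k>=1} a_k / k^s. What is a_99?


The Dirichlet convolution of the constant function 1 with itself gives (1 * 1)(k) = sum_{d | k} 1 = d(k), the number of positive divisors of k.
Since zeta(s) = sum_{k>=1} 1/k^s, we have zeta(s)^2 = sum_{k>=1} d(k)/k^s, so a_k = d(k).
For k = 99: the divisors are 1, 3, 9, 11, 33, 99.
Count = 6.

6


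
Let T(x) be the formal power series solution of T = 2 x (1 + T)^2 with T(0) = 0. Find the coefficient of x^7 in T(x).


Apply the Lagrange inversion formula: if T = 2 x * phi(T) with phi(t) = (1 + t)^2, then [x^n] T = 2^n * (1/n) [t^(n-1)] phi(t)^n = 2^n * (1/n) [t^(n-1)] (1 + t)^(2n) = 2^n * (1/n) C(2n, n-1).
Using the identity C(2n, n-1) = C(2n, n) * n / (n+1), the unscaled factor equals C(2n, n) / (n+1) = C_n, the n-th Catalan number.
For n = 7: C_7 = C(14, 7) / 8 = 3432/8 = 429.
With the 2^7 = 128 factor, the coefficient is 128 * 429 = 54912.

54912


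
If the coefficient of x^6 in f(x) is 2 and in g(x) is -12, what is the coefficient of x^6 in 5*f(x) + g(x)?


Scalar multiplication scales coefficients: 5 * 2 = 10.
Then add the g coefficient: 10 + -12
= -2

-2


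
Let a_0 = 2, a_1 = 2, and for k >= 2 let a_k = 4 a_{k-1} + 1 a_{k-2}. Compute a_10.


Iterating the recurrence forward:
a_0 = 2
a_1 = 2
a_2 = 4*2 + 1*2 = 10
a_3 = 4*10 + 1*2 = 42
a_4 = 4*42 + 1*10 = 178
a_5 = 4*178 + 1*42 = 754
a_6 = 4*754 + 1*178 = 3194
a_7 = 4*3194 + 1*754 = 13530
a_8 = 4*13530 + 1*3194 = 57314
a_9 = 4*57314 + 1*13530 = 242786
a_10 = 4*242786 + 1*57314 = 1028458
So a_10 = 1028458.

1028458


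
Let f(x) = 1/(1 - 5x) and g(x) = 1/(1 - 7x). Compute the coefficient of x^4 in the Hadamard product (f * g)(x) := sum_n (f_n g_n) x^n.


f has coefficients f_k = 5^k and g has coefficients g_k = 7^k, so the Hadamard product has coefficient (f*g)_k = 5^k * 7^k = 35^k.
For k = 4: 35^4 = 1500625.

1500625


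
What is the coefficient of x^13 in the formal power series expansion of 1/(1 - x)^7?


The negative binomial / multiset identity is
1/(1 - x)^r = sum_{k>=0} C(k + r - 1, r - 1) x^k.
Here r = 7 and k = 13, so the coefficient is
C(13 + 6, 6) = C(19, 6)
= 27132

27132


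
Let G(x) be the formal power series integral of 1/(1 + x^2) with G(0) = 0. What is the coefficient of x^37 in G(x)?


1/(1 + x^2) = sum_{j>=0} (-1)^j x^(2j). Integrating termwise with G(0) = 0:
G(x) = sum_{j>=0} (-1)^j x^(2j+1) / (2j+1) = arctan(x).
Only odd powers are nonzero. For x^37 write 37 = 2*18 + 1, giving
(-1)^18 / 37 = 1/37 = 1/37.

1/37


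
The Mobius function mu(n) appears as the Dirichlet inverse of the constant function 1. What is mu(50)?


50 has a squared prime factor, so mu(50) = 0.
Factorization reveals a repeated prime.

0


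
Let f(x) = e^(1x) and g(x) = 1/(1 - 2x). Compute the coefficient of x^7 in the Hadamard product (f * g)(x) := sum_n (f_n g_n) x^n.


Expanding: f_k = 1^k/k! (from e^(1x)) and g_k = 2^k (from 1/(1 - 2x)). So the Hadamard coefficient (f * g)_k = 1^k 2^k / k! = (2)^k / k!.
For k = 7: 2^7/7! = 128/5040 = 8/315.

8/315


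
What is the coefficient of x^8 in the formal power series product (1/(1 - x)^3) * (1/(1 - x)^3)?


Combine the factors: (1/(1 - x)^3) * (1/(1 - x)^3) = 1/(1 - x)^6.
Then use 1/(1 - x)^r = sum_{k>=0} C(k + r - 1, r - 1) x^k with r = 6 and k = 8:
C(13, 5) = 1287.

1287


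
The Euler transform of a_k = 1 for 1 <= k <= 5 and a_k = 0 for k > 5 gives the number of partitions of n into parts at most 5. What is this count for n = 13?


Partitions of 13 into parts at most 5:
Using generating function (1-x)^(-1)(1-x^2)^(-1)...(1-x^5)^(-1),
the coefficient of x^13 = 57

57


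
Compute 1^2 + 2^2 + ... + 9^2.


This power sum has a closed form given by Faulhaber's formula
sum_{k=1}^{m} k^p = (1 / (p + 1)) * sum_{j=0}^{p} C(p + 1, j) B_j m^(p + 1 - j),
but for small m direct computation is fastest:
1 + 4 + 9 + 16 + 25 + 36 + 49 + 64 + 81 = 285.

285


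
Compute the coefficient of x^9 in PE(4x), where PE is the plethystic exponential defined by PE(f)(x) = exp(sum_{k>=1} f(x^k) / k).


With f(x) = 4x, the exponent is sum_{k>=1} 4 x^k / k = 4 * (-ln(1 - x)). Exponentiating:
PE(4x) = exp(-4 ln(1 - x)) = 1/(1 - x)^4.
By the negative binomial expansion, [x^n] 1/(1 - x)^4 = C(n + 3, 3).
For n = 9: C(12, 3) = 220.

220


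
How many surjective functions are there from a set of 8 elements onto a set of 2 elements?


By inclusion-exclusion on which target elements are missed, the number of surjections from an n-set onto a k-set is
surj(n, k) = sum_{j=0}^{k} (-1)^j C(k, j) (k - j)^n.
Equivalently surj(n, k) = k! * S(n, k), where S(n, k) is the Stirling number of the second kind.
For n = 8, k = 2:
S(8, 2) = 127, so
surj = 2! * 127 = 2 * 127 = 254.

254


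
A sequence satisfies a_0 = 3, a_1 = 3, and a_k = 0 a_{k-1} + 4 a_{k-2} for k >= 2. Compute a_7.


The characteristic equation is t^2 - 0 t - 4 = 0, with roots r_1 = 2 and r_2 = -2 (so c_1 = r_1 + r_2, c_2 = -r_1 r_2 as required).
One can use the closed form a_n = A r_1^n + B r_2^n, but direct iteration is more reliable:
a_0 = 3, a_1 = 3, a_2 = 12, a_3 = 12, a_4 = 48, a_5 = 48, a_6 = 192, a_7 = 192.
So a_7 = 192.

192


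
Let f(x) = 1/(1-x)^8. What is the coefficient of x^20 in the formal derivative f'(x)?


Differentiate: d/dx [ 1/(1-x)^r ] = r / (1-x)^(r+1).
Here r = 8, so f'(x) = 8 / (1-x)^9.
The expansion of 1/(1-x)^(r+1) has coefficient of x^n equal to C(n+r, r).
So the coefficient of x^20 in f'(x) is
8 * C(28, 8) = 8 * 3108105 = 24864840

24864840


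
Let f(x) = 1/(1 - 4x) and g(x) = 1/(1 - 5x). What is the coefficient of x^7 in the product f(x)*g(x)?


The coefficient of x^n in f*g is the Cauchy product: sum_{k=0}^{n} a^k * b^(n-k).
With a=4, b=5, n=7:
sum_{k=0}^{7} 4^k * 5^(7-k)
= 325089

325089


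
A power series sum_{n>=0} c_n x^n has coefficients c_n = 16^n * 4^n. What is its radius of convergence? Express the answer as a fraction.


By the root test (Cauchy-Hadamard), the radius is R = 1 / limsup_n |c_n|^(1/n).
Here |c_n|^(1/n) = (16^n * 4^n)^(1/n) = 16 * 4 = 64 for all n.
So R = 1/64 = 1/64.

1/64


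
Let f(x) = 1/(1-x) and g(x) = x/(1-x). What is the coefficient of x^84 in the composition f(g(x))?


First simplify the composition: f(g(x)) = 1/(1 - x/(1-x)) = (1-x)/((1-x) - x) = (1-x)/(1-2x).
Now extract the coefficient. Write (1-x)/(1-2x) = 1/(1-2x) - x/(1-2x).
The coefficient of x^n in 1/(1-2x) is 2^n, and in x/(1-2x) is 2^(n-1) (for n >= 1).
So the coefficient of x^84 is 2^84 - 2^83 = 19342813113834066795298816 - 9671406556917033397649408 = 9671406556917033397649408.

9671406556917033397649408


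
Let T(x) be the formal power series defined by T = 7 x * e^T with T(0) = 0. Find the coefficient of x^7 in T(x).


Apply the Lagrange inversion formula: if T = 7 x * phi(T) with phi(t) = e^t, then
[x^n] T = 7^n * (1/n) [t^(n-1)] phi(t)^n = 7^n * (1/n) [t^(n-1)] e^(n t) = 7^n * (1/n) * n^(n-1) / (n-1)! = 7^n * n^(n-1) / n!.
When c = 1 this is the Cayley count of rooted labeled trees on n vertices, divided by n!.
For n = 7: 7^7 * 7^6 / 7! = 823543 * 117649/5040 = 13841287201/720.

13841287201/720


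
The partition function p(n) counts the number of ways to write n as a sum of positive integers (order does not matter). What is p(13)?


Using the generating function prod_{k>=1} 1/(1-x^k), we compute p(13).
By dynamic programming over parts 1 through 13:
p(13) = 101

101


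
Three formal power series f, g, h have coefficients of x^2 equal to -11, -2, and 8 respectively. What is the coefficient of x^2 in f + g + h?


Series addition is componentwise:
-11 + -2 + 8
= -5

-5


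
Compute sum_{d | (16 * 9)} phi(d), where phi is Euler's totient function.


First, 16 * 9 = 144. One classical identity is sum_{d | n} phi(d) = n (each k in [1, n] has a unique gcd with n, and among the k's with gcd(k, n) = n/d there are phi(d) of them). So the sum equals 144. We also verify directly:
Divisors of 144: 1, 2, 3, 4, 6, 8, 9, 12, 16, 18, 24, 36, 48, 72, 144.
phi values: 1, 1, 2, 2, 2, 4, 6, 4, 8, 6, 8, 12, 16, 24, 48.
Sum = 144.

144


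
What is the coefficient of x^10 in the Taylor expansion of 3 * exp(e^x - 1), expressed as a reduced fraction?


exp(e^x - 1) = sum_{k>=0} Bell_k x^k / k!, where Bell_k is the k-th Bell number.
So the coefficient of x^10 is 3 * Bell_10 / 10!.
Computing: Bell_10 = 115975 and 10! = 3628800, giving
3 * 115975/3628800 = 4639/48384.

4639/48384


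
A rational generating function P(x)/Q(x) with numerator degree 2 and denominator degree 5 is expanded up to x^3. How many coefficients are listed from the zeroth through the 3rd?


Expanding up to x^3 gives the coefficients for x^0, x^1, ..., x^3.
That is 3 + 1 = 4 coefficients in total.

4


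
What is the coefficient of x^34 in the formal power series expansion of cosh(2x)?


The Maclaurin series is cosh(t) = sum_{m>=0} t^(2m) / (2m)!, so substituting t = 2x, only even powers of x are nonzero, with coefficient of x^(2m) equal to 2^(2m) / (2m)!.
For x^34 the coefficient is 2^34/34! = 17179869184/295232799039604140847618609643520000000 = 4/68739242628124575327993046875.

4/68739242628124575327993046875


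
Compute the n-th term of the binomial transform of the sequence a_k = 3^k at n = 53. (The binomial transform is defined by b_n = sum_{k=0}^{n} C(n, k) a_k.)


With a_k = 3^k, b_n = sum_{k=0}^{n} C(n, k) 3^k = (1 + 3)^n by the binomial theorem.
For n = 53: (1 + 3)^53 = 4^53 = 81129638414606681695789005144064.

81129638414606681695789005144064


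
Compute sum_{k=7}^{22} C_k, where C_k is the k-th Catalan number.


C_7 through C_22: 429, 1430, 4862, 16796, 58786, 208012, 742900, 2674440, 9694845, 35357670, 129644790, 477638700, 1767263190, 6564120420, 24466267020, 91482563640
Sum = 429 + 1430 + 4862 + 16796 + 58786 + 208012 + 742900 + 2674440 + 9694845 + 35357670 + 129644790 + 477638700 + 1767263190 + 6564120420 + 24466267020 + 91482563640
= 124936257930

124936257930


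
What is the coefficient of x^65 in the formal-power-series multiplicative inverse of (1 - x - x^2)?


Let the inverse be f(x) = sum_{k>=0} a_k x^k. From f(x) * (1 - x - x^2) = 1 and matching coefficients:
 x^0: a_0 = 1.
 x^1: a_1 - a_0 = 0, so a_1 = 1.
 x^k (k >= 2): a_k - a_{k-1} - a_{k-2} = 0, i.e. a_k = a_{k-1} + a_{k-2}.
This is the Fibonacci-type recurrence shifted so that a_0 = a_1 = 1.
Iterating: a_0=1, a_1=1, a_2=2, a_3=3, a_4=5, a_5=8, a_6=13, a_7=21, a_8=34, a_9=55, ...
a_65 = 27777890035288.

27777890035288


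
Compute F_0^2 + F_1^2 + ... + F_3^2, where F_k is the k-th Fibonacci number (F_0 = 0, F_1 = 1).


There is a standard identity sum_{k=0}^{N} F_k^2 = F_N * F_{N+1} (proved inductively from the telescoping relation F_k^2 = F_k F_{k+1} - F_{k-1} F_k). Then
sum_{k=0}^{3} F_k^2 = F_3 F_4 - F_0 F_0.
Computing: F_3 = 2, F_4 = 3.
Sum = 2 * 3 = 6.

6


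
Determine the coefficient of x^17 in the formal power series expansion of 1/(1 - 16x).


The geometric series identity gives 1/(1 - c x) = sum_{k>=0} c^k x^k, so the coefficient of x^k is c^k.
Here c = 16 and k = 17.
Computing: 16^17 = 295147905179352825856

295147905179352825856


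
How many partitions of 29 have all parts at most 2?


Using the generating function (1-x)^(-1)(1-x^2)^(-1),
the coefficient of x^29 counts these restricted partitions.
Result = 15

15


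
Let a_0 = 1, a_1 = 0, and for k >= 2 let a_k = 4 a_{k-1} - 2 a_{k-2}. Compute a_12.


Iterating the recurrence forward:
a_0 = 1
a_1 = 0
a_2 = 4*0 - 2*1 = -2
a_3 = 4*-2 - 2*0 = -8
a_4 = 4*-8 - 2*-2 = -28
a_5 = 4*-28 - 2*-8 = -96
a_6 = 4*-96 - 2*-28 = -328
a_7 = 4*-328 - 2*-96 = -1120
a_8 = 4*-1120 - 2*-328 = -3824
a_9 = 4*-3824 - 2*-1120 = -13056
a_10 = 4*-13056 - 2*-3824 = -44576
a_11 = 4*-44576 - 2*-13056 = -152192
a_12 = 4*-152192 - 2*-44576 = -519616
So a_12 = -519616.

-519616


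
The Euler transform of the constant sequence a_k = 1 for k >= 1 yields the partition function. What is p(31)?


The Euler transform converts the sequence a_k = 1 into the number of integer partitions.
Using the recurrence or dynamic programming:
p(31) = 6842

6842


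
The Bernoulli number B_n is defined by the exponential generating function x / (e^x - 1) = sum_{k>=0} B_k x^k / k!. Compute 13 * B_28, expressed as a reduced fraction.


Bernoulli numbers can also be computed recursively via B_0 = 1 and sum_{j=0}^{m} C(m+1, j) B_j = 0 for m >= 1. Odd-index Bernoulli numbers vanish for k >= 3.
Computing B_28 = -23749461029/870, so 13 * B_28 = 13 * -23749461029/870 = -308742993377/870.

-308742993377/870


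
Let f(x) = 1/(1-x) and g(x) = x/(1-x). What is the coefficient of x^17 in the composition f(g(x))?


First simplify the composition: f(g(x)) = 1/(1 - x/(1-x)) = (1-x)/((1-x) - x) = (1-x)/(1-2x).
Now extract the coefficient. Write (1-x)/(1-2x) = 1/(1-2x) - x/(1-2x).
The coefficient of x^n in 1/(1-2x) is 2^n, and in x/(1-2x) is 2^(n-1) (for n >= 1).
So the coefficient of x^17 is 2^17 - 2^16 = 131072 - 65536 = 65536.

65536


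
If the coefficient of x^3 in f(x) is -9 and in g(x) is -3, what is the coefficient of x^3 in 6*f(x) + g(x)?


Scalar multiplication scales coefficients: 6 * -9 = -54.
Then add the g coefficient: -54 + -3
= -57

-57


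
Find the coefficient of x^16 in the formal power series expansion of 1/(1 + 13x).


Write 1/(1 + c x) = 1/(1 - (-c) x) and apply the geometric-series identity
1/(1 - y) = sum_{k>=0} y^k to get 1/(1 + c x) = sum_{k>=0} (-c)^k x^k.
So the coefficient of x^k is (-c)^k = (-1)^k * c^k.
Here c = 13 and k = 16:
(-13)^16 = 1 * 665416609183179841 = 665416609183179841

665416609183179841


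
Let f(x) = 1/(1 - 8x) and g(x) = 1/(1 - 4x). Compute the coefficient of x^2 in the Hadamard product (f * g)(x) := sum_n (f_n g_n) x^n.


f has coefficients f_k = 8^k and g has coefficients g_k = 4^k, so the Hadamard product has coefficient (f*g)_k = 8^k * 4^k = 32^k.
For k = 2: 32^2 = 1024.

1024


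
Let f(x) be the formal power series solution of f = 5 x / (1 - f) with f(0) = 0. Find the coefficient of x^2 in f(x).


Apply Lagrange inversion: f = 5 x * phi(f) with phi(t) = 1/(1 - t), so
[x^n] f = 5^n * (1/n) [t^(n-1)] phi(t)^n = 5^n * (1/n) [t^(n-1)] (1 - t)^(-n) = 5^n * (1/n) C(2n - 2, n - 1) = 5^n * C_{n-1}.
For n = 2: C_1 = C(2, 1) / 2 = 2/2 = 1.
With the 5^2 = 25 factor, the coefficient is 25 * 1 = 25.

25


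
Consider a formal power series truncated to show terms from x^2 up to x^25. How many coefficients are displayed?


From x^2 to x^25 inclusive, the count is 25 - 2 + 1 = 24.

24


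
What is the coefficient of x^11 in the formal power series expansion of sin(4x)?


The Maclaurin series is sin(t) = sum_{k>=0} (-1)^k t^(2k+1) / (2k+1)!, so substituting t = 4x, only odd powers of x are nonzero, with coefficient of x^(2k+1) equal to (-1)^k 4^(2k+1) / (2k+1)!.
Write 11 = 2*5 + 1, giving the coefficient (-1)^5 * 4^11 / 11! = -4194304/39916800 = -16384/155925.

-16384/155925


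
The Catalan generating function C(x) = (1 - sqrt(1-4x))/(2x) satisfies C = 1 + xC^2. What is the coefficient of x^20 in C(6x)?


Substituting x -> 6x scales the n-th coefficient by 6^n, so [x^20] C(6x) = 6^20 * C_20.
C_20 = C(2*20, 20)/(21) = 137846528820/21 = 6564120420.
So 6^20 * 6564120420 = 3656158440062976 * 6564120420 = 23999464275172726847569920.

23999464275172726847569920


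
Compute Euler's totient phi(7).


phi(n) counts integers in [1, n] coprime to n. Using the multiplicative formula phi(n) = n * prod_{p | n} (1 - 1/p):
7 = 7, so
phi(7) = 7 * (1 - 1/7) = 6.

6


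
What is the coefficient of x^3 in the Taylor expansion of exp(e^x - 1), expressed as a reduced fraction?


exp(e^x - 1) = sum_{k>=0} Bell_k x^k / k!, where Bell_k is the k-th Bell number.
So the coefficient of x^3 is Bell_3 / 3!.
Computing: Bell_3 = 5 and 3! = 6, giving
5/6 = 5/6.

5/6


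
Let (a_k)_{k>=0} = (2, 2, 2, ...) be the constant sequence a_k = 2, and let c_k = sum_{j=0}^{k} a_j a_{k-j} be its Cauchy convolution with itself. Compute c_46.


Since a_j = 2 for all j >= 0, the convolution sum becomes
c_k = sum_{j=0}^{k} 2 * 2 = 4 * (k + 1).
Equivalently, the generating function of (a_k) is 2/(1 - x) and its square is 4/(1 - x)^2 = sum_{k>=0} 4(k + 1) x^k.
For k = 46: 4 * 47 = 188.

188


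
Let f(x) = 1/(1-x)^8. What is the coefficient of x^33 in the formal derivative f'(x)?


Differentiate: d/dx [ 1/(1-x)^r ] = r / (1-x)^(r+1).
Here r = 8, so f'(x) = 8 / (1-x)^9.
The expansion of 1/(1-x)^(r+1) has coefficient of x^n equal to C(n+r, r).
So the coefficient of x^33 in f'(x) is
8 * C(41, 8) = 8 * 95548245 = 764385960

764385960


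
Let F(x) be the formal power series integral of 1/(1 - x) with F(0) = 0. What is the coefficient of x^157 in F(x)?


1/(1 - x) = sum_{k>=0} x^k. Integrating termwise and using F(0) = 0 gives
F(x) = sum_{k>=0} x^(k+1) / (k+1) = sum_{m>=1} x^m / m = -ln(1 - x).
So the coefficient of x^157 is 1/157 = 1/157.

1/157


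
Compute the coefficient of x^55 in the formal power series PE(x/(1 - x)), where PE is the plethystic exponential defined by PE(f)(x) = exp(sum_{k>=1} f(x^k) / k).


For f(x) = x/(1 - x) we have
sum_{k>=1} f(x^k) / k = sum_{k>=1} (1/k) * x^k / (1 - x^k) = sum_{k, m >= 1} x^(k m) / k,
which after exponentiating simplifies to
PE(x/(1 - x)) = prod_{k>=1} 1 / (1 - x^k).
This is the generating function for the partition function p(n), so the coefficient of x^55 is p(55).
Computing p(55) by dynamic programming over parts 1, 2, ..., 55: p(55) = 451276.

451276


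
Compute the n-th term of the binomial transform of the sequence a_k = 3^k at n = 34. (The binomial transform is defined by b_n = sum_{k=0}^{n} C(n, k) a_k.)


With a_k = 3^k, b_n = sum_{k=0}^{n} C(n, k) 3^k = (1 + 3)^n by the binomial theorem.
For n = 34: (1 + 3)^34 = 4^34 = 295147905179352825856.

295147905179352825856


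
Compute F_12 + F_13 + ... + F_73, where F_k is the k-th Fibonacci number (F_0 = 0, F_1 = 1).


Use the identity sum_{k=0}^{N} F_k = F_{N+2} - 1 (which follows from F_{k+2} - F_{k+1} = F_k). Then
sum_{k=12}^{73} F_k = (F_{75} - 1) - (F_{13} - 1) = F_{75} - F_{13}.
Computing: F_{75} = 2111485077978050, F_{13} = 233, so
Sum = 2111485077978050 - 233 = 2111485077977817.

2111485077977817


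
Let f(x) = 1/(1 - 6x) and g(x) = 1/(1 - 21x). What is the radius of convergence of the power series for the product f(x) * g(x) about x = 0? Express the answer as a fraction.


The radius of 1/(1 - 6x) is 1/6 (nearest singularity at x = 1/6), and the radius of 1/(1 - 21x) is 1/21.
The product f(x)*g(x) = 1/((1 - 6x)(1 - 21x)) has singularities at both 1/6 and 1/21, so its radius of convergence is the distance to the nearest one:
min(1/6, 1/21) = 1/21.

1/21


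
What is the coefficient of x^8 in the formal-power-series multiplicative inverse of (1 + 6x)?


The inverse is 1/(1 + 6x). Apply the geometric identity 1/(1 - y) = sum_{k>=0} y^k with y = -6x:
1/(1 + 6x) = sum_{k>=0} (-6)^k x^k.
So the coefficient of x^8 is (-6)^8 = 1679616.

1679616


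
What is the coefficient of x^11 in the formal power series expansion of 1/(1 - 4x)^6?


The general identity 1/(1 - c x)^r = sum_{k>=0} c^k C(k + r - 1, r - 1) x^k follows by substituting y = c x into 1/(1 - y)^r = sum_{k>=0} C(k + r - 1, r - 1) y^k.
For c = 4, r = 6, k = 11:
4^11 * C(16, 5) = 4194304 * 4368 = 18320719872.

18320719872


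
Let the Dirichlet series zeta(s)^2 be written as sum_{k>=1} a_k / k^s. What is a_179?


The Dirichlet convolution of the constant function 1 with itself gives (1 * 1)(k) = sum_{d | k} 1 = d(k), the number of positive divisors of k.
Since zeta(s) = sum_{k>=1} 1/k^s, we have zeta(s)^2 = sum_{k>=1} d(k)/k^s, so a_k = d(k).
For k = 179: the divisors are 1, 179.
Count = 2.

2


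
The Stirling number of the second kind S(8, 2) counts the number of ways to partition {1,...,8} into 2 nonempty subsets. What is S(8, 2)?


Using the explicit formula S(n,k) = (1/k!) sum_{j=0}^{k} (-1)^(k-j) C(k,j) j^n:
S(8, 2) = 127
Equivalently, S(n,k) is n! times the coefficient of x^n in the EGF (e^x - 1)^k / k!.

127


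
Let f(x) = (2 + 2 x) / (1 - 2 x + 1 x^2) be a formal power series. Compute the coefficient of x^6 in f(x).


Write f(x) = sum_{k>=0} a_k x^k. Multiplying both sides by 1 - 2 x + 1 x^2 gives
(1 - 2 x + 1 x^2) sum_{k>=0} a_k x^k = 2 + 2 x.
Matching coefficients:
 x^0: a_0 = 2
 x^1: a_1 - 2 a_0 = 2  =>  a_1 = 2*2 + 2 = 6
 x^k (k >= 2): a_k = 2 a_{k-1} - 1 a_{k-2}.
Iterating: a_2 = 10, a_3 = 14, a_4 = 18, a_5 = 22, a_6 = 26.
So the coefficient of x^6 is 26.

26


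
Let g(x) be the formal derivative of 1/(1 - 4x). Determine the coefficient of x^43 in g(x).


Differentiate termwise: d/dx sum_{k>=0} 4^k x^k = sum_{k>=1} k 4^k x^(k-1) = sum_{j>=0} (j+1) 4^(j+1) x^j.
Equivalently, d/dx [1/(1 - 4x)] = 4/(1 - 4x)^2.
For j = 43: 44 * 4^44 = 44 * 309485009821345068724781056 = 13617340432139183023890366464.

13617340432139183023890366464


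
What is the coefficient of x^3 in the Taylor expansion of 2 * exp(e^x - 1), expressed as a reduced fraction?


exp(e^x - 1) = sum_{k>=0} Bell_k x^k / k!, where Bell_k is the k-th Bell number.
So the coefficient of x^3 is 2 * Bell_3 / 3!.
Computing: Bell_3 = 5 and 3! = 6, giving
2 * 5/6 = 5/3.

5/3


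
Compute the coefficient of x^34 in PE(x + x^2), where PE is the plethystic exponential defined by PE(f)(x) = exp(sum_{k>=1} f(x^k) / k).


With f(x) = x + x^2, the exponent is sum_{k>=1} (x^k + x^(2k)) / k = -ln(1 - x) - ln(1 - x^2). Exponentiating:
PE(x + x^2) = 1 / ((1 - x)(1 - x^2)).
This is the generating function for partitions of n into parts of size 1 or 2. The number of 2's can be any j in 0..17, and the rest are 1's, so
[x^34] = floor(34/2) + 1 = 18.

18


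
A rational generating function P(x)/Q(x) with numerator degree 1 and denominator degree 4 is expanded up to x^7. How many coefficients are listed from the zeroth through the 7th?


Expanding up to x^7 gives the coefficients for x^0, x^1, ..., x^7.
That is 7 + 1 = 8 coefficients in total.

8


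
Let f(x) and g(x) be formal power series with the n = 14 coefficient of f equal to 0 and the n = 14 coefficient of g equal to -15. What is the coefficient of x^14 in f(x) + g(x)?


Addition of formal power series is termwise.
The coefficient of x^14 in f + g = 0 + -15
= -15

-15


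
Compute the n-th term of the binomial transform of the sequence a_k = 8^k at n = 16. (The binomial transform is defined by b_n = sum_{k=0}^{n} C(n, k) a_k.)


With a_k = 8^k, b_n = sum_{k=0}^{n} C(n, k) 8^k = (1 + 8)^n by the binomial theorem.
For n = 16: (1 + 8)^16 = 9^16 = 1853020188851841.

1853020188851841


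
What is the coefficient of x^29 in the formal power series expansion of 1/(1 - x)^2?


The negative binomial / multiset identity is
1/(1 - x)^r = sum_{k>=0} C(k + r - 1, r - 1) x^k.
Here r = 2 and k = 29, so the coefficient is
C(29 + 1, 1) = C(30, 1)
= 30

30


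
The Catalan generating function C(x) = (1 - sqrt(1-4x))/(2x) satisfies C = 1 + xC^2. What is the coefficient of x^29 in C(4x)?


Substituting x -> 4x scales the n-th coefficient by 4^n, so [x^29] C(4x) = 4^29 * C_29.
C_29 = C(2*29, 29)/(30) = 30067266499541040/30 = 1002242216651368.
So 4^29 * 1002242216651368 = 288230376151711744 * 1002242216651368 = 288876651100549174152972879265792.

288876651100549174152972879265792


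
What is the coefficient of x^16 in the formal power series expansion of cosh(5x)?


The Maclaurin series is cosh(t) = sum_{m>=0} t^(2m) / (2m)!, so substituting t = 5x, only even powers of x are nonzero, with coefficient of x^(2m) equal to 5^(2m) / (2m)!.
For x^16 the coefficient is 5^16/16! = 152587890625/20922789888000 = 1220703125/167382319104.

1220703125/167382319104


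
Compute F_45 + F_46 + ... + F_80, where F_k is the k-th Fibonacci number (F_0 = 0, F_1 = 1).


Use the identity sum_{k=0}^{N} F_k = F_{N+2} - 1 (which follows from F_{k+2} - F_{k+1} = F_k). Then
sum_{k=45}^{80} F_k = (F_{82} - 1) - (F_{46} - 1) = F_{82} - F_{46}.
Computing: F_{82} = 61305790721611591, F_{46} = 1836311903, so
Sum = 61305790721611591 - 1836311903 = 61305788885299688.

61305788885299688


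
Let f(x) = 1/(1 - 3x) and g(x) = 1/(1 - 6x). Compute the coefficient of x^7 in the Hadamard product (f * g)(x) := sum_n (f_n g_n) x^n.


f has coefficients f_k = 3^k and g has coefficients g_k = 6^k, so the Hadamard product has coefficient (f*g)_k = 3^k * 6^k = 18^k.
For k = 7: 18^7 = 612220032.

612220032


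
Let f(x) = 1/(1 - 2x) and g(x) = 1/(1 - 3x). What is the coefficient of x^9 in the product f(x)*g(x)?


The coefficient of x^n in f*g is the Cauchy product: sum_{k=0}^{n} a^k * b^(n-k).
With a=2, b=3, n=9:
sum_{k=0}^{9} 2^k * 3^(9-k)
= 58025

58025


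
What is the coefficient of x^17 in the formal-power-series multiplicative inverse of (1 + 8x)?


The inverse is 1/(1 + 8x). Apply the geometric identity 1/(1 - y) = sum_{k>=0} y^k with y = -8x:
1/(1 + 8x) = sum_{k>=0} (-8)^k x^k.
So the coefficient of x^17 is (-8)^17 = -2251799813685248.

-2251799813685248


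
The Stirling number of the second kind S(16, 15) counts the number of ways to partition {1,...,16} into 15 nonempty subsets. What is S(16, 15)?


Using the explicit formula S(n,k) = (1/k!) sum_{j=0}^{k} (-1)^(k-j) C(k,j) j^n:
S(16, 15) = 120
Equivalently, S(n,k) is n! times the coefficient of x^n in the EGF (e^x - 1)^k / k!.

120


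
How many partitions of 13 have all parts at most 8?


Using the generating function (1-x)^(-1)(1-x^2)^(-1)...(1-x^8)^(-1),
the coefficient of x^13 counts these restricted partitions.
Result = 89

89


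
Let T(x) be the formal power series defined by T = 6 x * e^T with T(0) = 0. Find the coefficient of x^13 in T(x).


Apply the Lagrange inversion formula: if T = 6 x * phi(T) with phi(t) = e^t, then
[x^n] T = 6^n * (1/n) [t^(n-1)] phi(t)^n = 6^n * (1/n) [t^(n-1)] e^(n t) = 6^n * (1/n) * n^(n-1) / (n-1)! = 6^n * n^(n-1) / n!.
When c = 1 this is the Cayley count of rooted labeled trees on n vertices, divided by n!.
For n = 13: 6^13 * 13^12 / 13! = 13060694016 * 23298085122481/6227020800 = 94066914762214056/1925.

94066914762214056/1925


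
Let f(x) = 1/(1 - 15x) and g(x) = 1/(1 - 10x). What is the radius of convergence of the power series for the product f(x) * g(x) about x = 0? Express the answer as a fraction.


The radius of 1/(1 - 15x) is 1/15 (nearest singularity at x = 1/15), and the radius of 1/(1 - 10x) is 1/10.
The product f(x)*g(x) = 1/((1 - 15x)(1 - 10x)) has singularities at both 1/15 and 1/10, so its radius of convergence is the distance to the nearest one:
min(1/15, 1/10) = 1/15.

1/15
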